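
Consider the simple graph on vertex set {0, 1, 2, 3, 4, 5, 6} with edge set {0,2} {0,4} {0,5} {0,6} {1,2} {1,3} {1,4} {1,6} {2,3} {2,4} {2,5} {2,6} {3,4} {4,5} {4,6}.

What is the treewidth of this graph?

3

A width-3 tree decomposition is:
Bags: B1 = {0, 2, 4, 6}  B2 = {1, 2, 4, 6}  B3 = {0, 2, 4, 5}  B4 = {1, 2, 3, 4}
Tree: B1–B2, B1–B3, B2–B4
The largest bag has 4 vertices, giving width 3; this decomposition certifies tw(G) ≤ 3. For the lower bound, the 4 vertices {0, 2, 4, 5} are pairwise adjacent, and any tree decomposition puts a clique entirely inside one bag — forcing width ≥ 3. The upper and lower bounds meet at 3, so that is the treewidth.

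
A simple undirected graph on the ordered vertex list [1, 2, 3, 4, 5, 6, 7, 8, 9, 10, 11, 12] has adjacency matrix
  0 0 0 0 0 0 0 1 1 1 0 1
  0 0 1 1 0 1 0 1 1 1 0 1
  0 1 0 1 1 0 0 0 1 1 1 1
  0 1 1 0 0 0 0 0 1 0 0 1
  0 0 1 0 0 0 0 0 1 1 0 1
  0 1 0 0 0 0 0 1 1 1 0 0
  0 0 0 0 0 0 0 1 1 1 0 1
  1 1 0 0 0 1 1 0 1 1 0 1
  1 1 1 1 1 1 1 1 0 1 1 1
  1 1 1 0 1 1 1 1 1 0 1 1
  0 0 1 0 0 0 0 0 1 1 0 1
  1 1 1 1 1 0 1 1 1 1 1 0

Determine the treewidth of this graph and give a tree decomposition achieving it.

Treewidth 4.
One optimal decomposition is:
Bags: B1 = {2, 8, 9, 10, 12}  B2 = {2, 3, 9, 10, 12}  B3 = {2, 3, 4, 9, 12}  B4 = {1, 8, 9, 10, 12}  B5 = {3, 5, 9, 10, 12}  B6 = {7, 8, 9, 10, 12}  B7 = {3, 9, 10, 11, 12}  B8 = {2, 6, 8, 9, 10}
Tree: B1–B2, B2–B3, B1–B4, B2–B5, B4–B6, B5–B7, B1–B8

Each bag holds 5 vertices, so the decomposition has width 4, which upper-bounds the treewidth. Conversely, {1, 8, 9, 10, 12} is a clique of size 5, and the vertices of any clique must share a bag in every tree decomposition; so some bag has ≥ 5 vertices and tw(G) ≥ 4. The upper and lower bounds meet at 4, so that is the treewidth.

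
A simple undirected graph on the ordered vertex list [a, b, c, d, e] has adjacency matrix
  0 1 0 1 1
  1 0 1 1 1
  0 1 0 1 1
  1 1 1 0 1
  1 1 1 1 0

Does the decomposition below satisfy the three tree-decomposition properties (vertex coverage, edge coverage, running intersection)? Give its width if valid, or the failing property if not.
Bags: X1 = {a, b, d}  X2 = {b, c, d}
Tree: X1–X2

A tree decomposition must satisfy three properties: every vertex lies in some bag; for every edge, both endpoints lie together in some bag; and for every vertex, the bags containing it form a connected subtree. Here vertex e appears in no bag, so the decomposition is invalid.

No — vertex e appears in no bag.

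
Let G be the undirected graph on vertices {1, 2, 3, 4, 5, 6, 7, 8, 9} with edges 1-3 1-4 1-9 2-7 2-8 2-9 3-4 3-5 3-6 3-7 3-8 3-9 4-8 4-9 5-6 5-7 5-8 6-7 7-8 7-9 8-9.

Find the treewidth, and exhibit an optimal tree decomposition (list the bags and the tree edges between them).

Every bag has size at most 4, so the width is 4 − 1 = 3 and tw(G) ≤ 3. Conversely, {2, 7, 8, 9} is a clique of size 4, and the vertices of any clique must share a bag in every tree decomposition; so some bag has ≥ 4 vertices and tw(G) ≥ 3. Combining the bounds, tw(G) = 3.

Treewidth 3.
One optimal decomposition is:
Bags: B1 = {3, 5, 7, 8}  B2 = {3, 7, 8, 9}  B3 = {3, 4, 8, 9}  B4 = {2, 7, 8, 9}  B5 = {1, 3, 4, 9}  B6 = {3, 5, 6, 7}
Tree: B1–B2, B2–B3, B2–B4, B3–B5, B1–B6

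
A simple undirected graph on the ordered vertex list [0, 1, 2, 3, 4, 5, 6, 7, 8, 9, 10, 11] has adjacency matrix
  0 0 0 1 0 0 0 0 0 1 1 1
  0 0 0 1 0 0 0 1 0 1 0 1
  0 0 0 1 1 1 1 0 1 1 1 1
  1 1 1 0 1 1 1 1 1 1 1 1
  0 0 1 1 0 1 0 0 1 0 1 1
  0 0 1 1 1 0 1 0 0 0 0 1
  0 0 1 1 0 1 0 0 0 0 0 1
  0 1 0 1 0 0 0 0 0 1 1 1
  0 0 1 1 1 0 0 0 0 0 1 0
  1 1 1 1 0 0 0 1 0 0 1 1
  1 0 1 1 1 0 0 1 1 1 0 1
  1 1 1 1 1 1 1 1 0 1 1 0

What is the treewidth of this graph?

4

A width-4 tree decomposition is:
Bags: B1 = {2, 3, 4, 10, 11}  B2 = {2, 3, 4, 5, 11}  B3 = {2, 3, 4, 8, 10}  B4 = {2, 3, 9, 10, 11}  B5 = {2, 3, 5, 6, 11}  B6 = {3, 7, 9, 10, 11}  B7 = {1, 3, 7, 9, 11}  B8 = {0, 3, 9, 10, 11}
Tree: B1–B2, B1–B3, B1–B4, B2–B5, B4–B6, B6–B7, B6–B8
Each bag holds 5 vertices, so the decomposition has width 4, which upper-bounds the treewidth. On the other hand G contains the 5-clique {2, 3, 4, 8, 10}. A clique must lie in a single bag of any decomposition, so no decomposition can have width below 4. Therefore the treewidth is 4.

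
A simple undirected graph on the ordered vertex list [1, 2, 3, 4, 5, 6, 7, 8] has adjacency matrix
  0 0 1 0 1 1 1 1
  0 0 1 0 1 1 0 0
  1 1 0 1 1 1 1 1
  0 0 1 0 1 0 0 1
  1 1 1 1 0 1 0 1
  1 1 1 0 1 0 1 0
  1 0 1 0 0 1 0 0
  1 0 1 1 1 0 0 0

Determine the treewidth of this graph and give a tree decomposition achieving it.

The largest bag has 4 vertices, giving width 3; this decomposition certifies tw(G) ≤ 3. For the lower bound, the 4 vertices {1, 3, 5, 8} are pairwise adjacent, and any tree decomposition puts a clique entirely inside one bag — forcing width ≥ 3. Combining the bounds, tw(G) = 3.

Treewidth 3.
One such decomposition:
Bags: B1 = {1, 3, 5, 6}  B2 = {1, 3, 5, 8}  B3 = {2, 3, 5, 6}  B4 = {1, 3, 6, 7}  B5 = {3, 4, 5, 8}
Tree: B1–B2, B1–B3, B1–B4, B2–B5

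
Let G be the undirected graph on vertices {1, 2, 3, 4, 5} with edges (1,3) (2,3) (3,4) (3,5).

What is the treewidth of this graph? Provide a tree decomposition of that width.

Treewidth 1.
One optimal decomposition is:
Bags: B1 = {3, 5}  B2 = {1, 3}  B3 = {3, 4}  B4 = {2, 3}
Tree: B1–B2, B2–B3, B2–B4

The largest bag has 2 vertices, giving width 1; this decomposition certifies tw(G) ≤ 1. G has an edge, so its treewidth is at least 1. Therefore the treewidth is 1.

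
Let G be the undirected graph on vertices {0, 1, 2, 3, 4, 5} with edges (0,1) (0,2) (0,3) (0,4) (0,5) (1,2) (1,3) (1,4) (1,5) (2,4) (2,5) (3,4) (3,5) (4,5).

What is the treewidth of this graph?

A width-4 tree decomposition is:
Bags: B1 = {0, 1, 3, 4, 5}  B2 = {0, 1, 2, 4, 5}
Tree: B1–B2
The largest bag has 5 vertices, giving width 4; this decomposition certifies tw(G) ≤ 4. Conversely, {0, 1, 2, 4, 5} is a clique of size 5, and the vertices of any clique must share a bag in every tree decomposition; so some bag has ≥ 5 vertices and tw(G) ≥ 4. Therefore the treewidth is 4.

4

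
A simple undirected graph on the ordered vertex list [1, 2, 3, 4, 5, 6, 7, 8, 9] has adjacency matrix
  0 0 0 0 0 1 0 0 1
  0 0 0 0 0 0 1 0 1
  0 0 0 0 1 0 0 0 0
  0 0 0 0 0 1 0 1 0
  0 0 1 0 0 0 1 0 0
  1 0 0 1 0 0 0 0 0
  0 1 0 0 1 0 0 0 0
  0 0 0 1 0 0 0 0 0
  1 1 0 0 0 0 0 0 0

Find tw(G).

A width-1 tree decomposition is:
Bags: B1 = {4, 8}  B2 = {4, 6}  B3 = {1, 6}  B4 = {1, 9}  B5 = {2, 9}  B6 = {2, 7}  B7 = {5, 7}  B8 = {3, 5}
Tree: B1–B2, B2–B3, B3–B4, B4–B5, B5–B6, B6–B7, B7–B8
The largest bag has 2 vertices, giving width 1; this decomposition certifies tw(G) ≤ 1. Since G has at least one edge (e.g. 8–4), it is not an edgeless graph, so tw(G) ≥ 1. The upper and lower bounds meet at 1, so that is the treewidth.

1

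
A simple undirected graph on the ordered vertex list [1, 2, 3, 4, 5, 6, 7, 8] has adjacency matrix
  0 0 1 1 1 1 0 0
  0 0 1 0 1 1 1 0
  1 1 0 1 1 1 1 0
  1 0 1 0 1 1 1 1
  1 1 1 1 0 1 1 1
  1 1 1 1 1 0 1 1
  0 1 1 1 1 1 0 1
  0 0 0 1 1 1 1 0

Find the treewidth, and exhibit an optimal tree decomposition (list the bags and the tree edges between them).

The largest bag has 5 vertices, giving width 4; this decomposition certifies tw(G) ≤ 4. On the other hand G contains the 5-clique {4, 5, 6, 7, 8}. A clique must lie in a single bag of any decomposition, so no decomposition can have width below 4. Combining the bounds, tw(G) = 4.

Treewidth 4.
One optimal decomposition is:
Bags: B1 = {3, 4, 5, 6, 7}  B2 = {4, 5, 6, 7, 8}  B3 = {1, 3, 4, 5, 6}  B4 = {2, 3, 5, 6, 7}
Tree: B1–B2, B1–B3, B1–B4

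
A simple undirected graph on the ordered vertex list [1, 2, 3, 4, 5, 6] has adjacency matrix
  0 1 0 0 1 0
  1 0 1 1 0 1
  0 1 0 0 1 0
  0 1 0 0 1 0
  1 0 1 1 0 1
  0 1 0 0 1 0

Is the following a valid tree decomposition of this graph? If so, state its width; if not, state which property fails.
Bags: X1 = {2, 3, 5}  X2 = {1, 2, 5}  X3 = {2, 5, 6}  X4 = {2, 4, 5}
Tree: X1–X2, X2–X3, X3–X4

Yes; width 2.

Every vertex of G appears in some bag (union = {1, 2, 3, 4, 5, 6}); every edge is covered by a bag; and for each vertex v the set of bags containing v is connected in the bag tree. The decomposition is therefore valid. The largest bag has 3 vertices, so the width is 2.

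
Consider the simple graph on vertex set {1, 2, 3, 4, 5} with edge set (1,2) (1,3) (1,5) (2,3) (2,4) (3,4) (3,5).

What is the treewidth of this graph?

A width-2 tree decomposition is:
Bags: B1 = {1, 2, 3}  B2 = {1, 3, 5}  B3 = {2, 3, 4}
Tree: B1–B2, B1–B3
Each bag holds 3 vertices, so the decomposition has width 2, which upper-bounds the treewidth. For the lower bound, the 3 vertices {1, 2, 3} are pairwise adjacent, and any tree decomposition puts a clique entirely inside one bag — forcing width ≥ 2. Combining the bounds, tw(G) = 2.

2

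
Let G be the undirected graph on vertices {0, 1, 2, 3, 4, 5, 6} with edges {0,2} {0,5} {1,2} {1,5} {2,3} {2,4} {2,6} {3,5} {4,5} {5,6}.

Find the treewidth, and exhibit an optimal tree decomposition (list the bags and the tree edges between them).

Each bag holds 3 vertices, so the decomposition has width 2, which upper-bounds the treewidth. Since 2–0–5–4–2 is a cycle in G, G is not acyclic. Forests are exactly the graphs of treewidth ≤ 1, so tw(G) ≥ 2. Hence tw(G) = 2 exactly.

Treewidth 2.
Bags: B1 = {0, 2, 5}  B2 = {2, 4, 5}  B3 = {2, 5, 6}  B4 = {1, 2, 5}  B5 = {2, 3, 5}
Tree: B1–B2, B2–B3, B3–B4, B4–B5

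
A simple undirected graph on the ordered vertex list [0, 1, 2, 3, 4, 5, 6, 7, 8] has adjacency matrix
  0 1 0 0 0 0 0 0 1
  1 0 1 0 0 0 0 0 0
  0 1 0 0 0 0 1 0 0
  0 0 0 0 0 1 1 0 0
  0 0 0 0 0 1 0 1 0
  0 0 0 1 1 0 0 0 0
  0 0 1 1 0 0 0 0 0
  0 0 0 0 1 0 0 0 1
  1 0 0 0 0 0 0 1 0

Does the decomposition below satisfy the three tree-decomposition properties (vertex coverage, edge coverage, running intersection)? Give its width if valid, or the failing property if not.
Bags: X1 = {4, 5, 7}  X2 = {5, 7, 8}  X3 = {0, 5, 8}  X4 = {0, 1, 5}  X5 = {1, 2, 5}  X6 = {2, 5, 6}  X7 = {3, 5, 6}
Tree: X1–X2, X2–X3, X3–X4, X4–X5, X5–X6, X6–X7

Vertex coverage: the bags together contain {0, 1, 2, 3, 4, 5, 6, 7, 8}, the full vertex set. Edge coverage: each edge of G has both endpoints in at least one bag. Running intersection: for every vertex, the bags containing it form a connected subtree. All three properties hold, so this is a valid tree decomposition of width max|bag| − 1 = 2, and hence tw(G) ≤ 2.

Yes; width 2.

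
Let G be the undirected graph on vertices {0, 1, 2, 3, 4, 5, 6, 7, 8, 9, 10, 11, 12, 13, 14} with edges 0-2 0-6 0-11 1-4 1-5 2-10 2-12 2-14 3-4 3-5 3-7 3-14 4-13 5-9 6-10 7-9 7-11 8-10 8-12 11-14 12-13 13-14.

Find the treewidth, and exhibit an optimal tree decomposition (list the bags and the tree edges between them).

Treewidth 3.
One such decomposition:
Bags: B1 = {0, 6, 8, 10}  B2 = {0, 2, 8, 10}  B3 = {0, 2, 8, 12}  B4 = {0, 2, 11, 12}  B5 = {2, 11, 12, 14}  B6 = {11, 12, 13, 14}  B7 = {7, 11, 13, 14}  B8 = {3, 7, 13, 14}  B9 = {3, 4, 7, 13}  B10 = {3, 4, 7, 9}  B11 = {3, 4, 5, 9}  B12 = {1, 4, 5, 9}
Tree: B1–B2, B2–B3, B3–B4, B4–B5, B5–B6, B6–B7, B7–B8, B8–B9, B9–B10, B10–B11, B11–B12

The largest bag has 4 vertices, giving width 3; this decomposition certifies tw(G) ≤ 3. For the lower bound: the 4 vertex sets {6,8,10}, {0}, {2}, {11,12,13,14} are disjoint, each induces a connected subgraph, and every pair is joined by at least one edge of G. Contracting each set to a single vertex therefore yields K_{4} as a minor, and since treewidth is minor-monotone, tw(G) ≥ tw(K_{4}) = 3. The upper and lower bounds meet at 3, so that is the treewidth.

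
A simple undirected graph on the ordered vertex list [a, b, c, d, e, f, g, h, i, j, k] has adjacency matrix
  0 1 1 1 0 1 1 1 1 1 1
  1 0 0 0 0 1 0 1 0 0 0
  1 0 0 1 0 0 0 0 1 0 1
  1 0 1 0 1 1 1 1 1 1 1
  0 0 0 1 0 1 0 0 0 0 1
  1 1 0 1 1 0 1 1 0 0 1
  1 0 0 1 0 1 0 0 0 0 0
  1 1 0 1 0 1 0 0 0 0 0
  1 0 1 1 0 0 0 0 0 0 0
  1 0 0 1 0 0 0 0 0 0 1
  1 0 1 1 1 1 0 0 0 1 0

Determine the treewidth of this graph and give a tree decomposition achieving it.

The largest bag has 4 vertices, giving width 3; this decomposition certifies tw(G) ≤ 3. On the other hand G contains the 4-clique {d, e, f, k}. A clique must lie in a single bag of any decomposition, so no decomposition can have width below 3. Hence tw(G) = 3 exactly.

Treewidth 3.
One optimal decomposition is:
Bags: B1 = {a, d, f, h}  B2 = {a, d, f, k}  B3 = {a, d, j, k}  B4 = {a, d, f, g}  B5 = {a, c, d, k}  B6 = {a, b, f, h}  B7 = {d, e, f, k}  B8 = {a, c, d, i}
Tree: B1–B2, B2–B3, B1–B4, B2–B5, B1–B6, B2–B7, B5–B8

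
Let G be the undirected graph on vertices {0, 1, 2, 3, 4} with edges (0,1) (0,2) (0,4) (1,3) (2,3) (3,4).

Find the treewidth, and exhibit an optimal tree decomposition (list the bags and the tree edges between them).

Every bag has size at most 3, so the width is 3 − 1 = 2 and tw(G) ≤ 2. For the lower bound, G contains the cycle 0–4–3–1–0, so G is not a forest; only forests have treewidth ≤ 1, hence tw(G) ≥ 2. The upper and lower bounds meet at 2, so that is the treewidth.

Treewidth 2.
Bags: B1 = {0, 3, 4}  B2 = {0, 1, 3}  B3 = {0, 2, 3}
Tree: B1–B2, B2–B3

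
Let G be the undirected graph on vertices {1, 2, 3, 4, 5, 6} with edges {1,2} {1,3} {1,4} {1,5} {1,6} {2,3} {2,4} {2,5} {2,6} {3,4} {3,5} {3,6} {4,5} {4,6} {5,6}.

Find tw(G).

A width-5 tree decomposition is:
Bags: B1 = {1, 2, 3, 4, 5, 6}
Tree: (single bag)
With just one bag of size 6, the width is 6 − 1 = 5, so tw(G) ≤ 5. Conversely, {1, 2, 3, 4, 5, 6} is a clique of size 6, and the vertices of any clique must share a bag in every tree decomposition; so some bag has ≥ 6 vertices and tw(G) ≥ 5. The upper and lower bounds meet at 5, so that is the treewidth.

5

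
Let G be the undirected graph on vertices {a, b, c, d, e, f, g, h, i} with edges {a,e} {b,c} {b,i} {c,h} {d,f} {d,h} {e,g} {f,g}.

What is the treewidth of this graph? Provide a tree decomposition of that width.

Treewidth 1.
One optimal decomposition is:
Bags: B1 = {b, i}  B2 = {b, c}  B3 = {c, h}  B4 = {d, h}  B5 = {d, f}  B6 = {f, g}  B7 = {e, g}  B8 = {a, e}
Tree: B1–B2, B2–B3, B3–B4, B4–B5, B5–B6, B6–B7, B7–B8

The largest bag has 2 vertices, giving width 1; this decomposition certifies tw(G) ≤ 1. Since G has at least one edge (e.g. i–b), it is not an edgeless graph, so tw(G) ≥ 1. The upper and lower bounds meet at 1, so that is the treewidth.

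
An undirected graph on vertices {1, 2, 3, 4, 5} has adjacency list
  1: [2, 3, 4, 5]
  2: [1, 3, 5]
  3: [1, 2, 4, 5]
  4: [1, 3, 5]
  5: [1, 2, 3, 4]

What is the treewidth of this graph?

3

A width-3 tree decomposition is:
Bags: B1 = {1, 2, 3, 5}  B2 = {1, 3, 4, 5}
Tree: B1–B2
Every bag has size at most 4, so the width is 4 − 1 = 3 and tw(G) ≤ 3. For the lower bound, the 4 vertices {1, 2, 3, 5} are pairwise adjacent, and any tree decomposition puts a clique entirely inside one bag — forcing width ≥ 3. Therefore the treewidth is 3.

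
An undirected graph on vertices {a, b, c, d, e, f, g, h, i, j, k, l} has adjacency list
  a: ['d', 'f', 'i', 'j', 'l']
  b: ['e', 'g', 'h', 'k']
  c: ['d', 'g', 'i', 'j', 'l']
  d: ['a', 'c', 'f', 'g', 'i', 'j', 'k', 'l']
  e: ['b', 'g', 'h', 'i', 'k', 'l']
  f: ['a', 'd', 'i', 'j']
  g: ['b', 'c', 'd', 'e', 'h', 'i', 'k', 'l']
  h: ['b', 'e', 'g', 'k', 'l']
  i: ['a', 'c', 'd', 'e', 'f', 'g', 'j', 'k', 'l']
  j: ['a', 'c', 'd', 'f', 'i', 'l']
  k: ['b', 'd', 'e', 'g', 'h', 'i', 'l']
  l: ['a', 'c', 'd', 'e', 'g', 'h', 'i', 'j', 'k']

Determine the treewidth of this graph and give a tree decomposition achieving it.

Each bag holds 5 vertices, so the decomposition has width 4, which upper-bounds the treewidth. On the other hand G contains the 5-clique {e, g, h, k, l}. A clique must lie in a single bag of any decomposition, so no decomposition can have width below 4. Combining the bounds, tw(G) = 4.

Treewidth 4.
One such decomposition:
Bags: B1 = {c, d, g, i, l}  B2 = {d, g, i, k, l}  B3 = {e, g, i, k, l}  B4 = {e, g, h, k, l}  B5 = {c, d, i, j, l}  B6 = {b, e, g, h, k}  B7 = {a, d, i, j, l}  B8 = {a, d, f, i, j}
Tree: B1–B2, B2–B3, B3–B4, B1–B5, B4–B6, B5–B7, B7–B8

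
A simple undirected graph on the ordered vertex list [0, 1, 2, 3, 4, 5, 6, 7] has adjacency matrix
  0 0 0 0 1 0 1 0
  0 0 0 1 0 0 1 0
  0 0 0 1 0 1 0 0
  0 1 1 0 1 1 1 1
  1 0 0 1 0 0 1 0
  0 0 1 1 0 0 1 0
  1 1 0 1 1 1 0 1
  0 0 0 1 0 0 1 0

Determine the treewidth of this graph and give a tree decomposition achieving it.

Treewidth 2.
Bags: B1 = {2, 3, 5}  B2 = {3, 5, 6}  B3 = {1, 3, 6}  B4 = {3, 4, 6}  B5 = {0, 4, 6}  B6 = {3, 6, 7}
Tree: B1–B2, B2–B3, B3–B4, B4–B5, B4–B6

The largest bag has 3 vertices, giving width 2; this decomposition certifies tw(G) ≤ 2. For the lower bound, the 3 vertices {0, 4, 6} are pairwise adjacent, and any tree decomposition puts a clique entirely inside one bag — forcing width ≥ 2. Therefore the treewidth is 2.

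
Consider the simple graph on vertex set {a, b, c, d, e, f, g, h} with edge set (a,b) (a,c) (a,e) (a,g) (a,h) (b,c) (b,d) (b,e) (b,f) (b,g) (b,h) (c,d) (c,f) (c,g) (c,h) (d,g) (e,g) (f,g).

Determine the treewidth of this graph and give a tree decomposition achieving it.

The largest bag has 4 vertices, giving width 3; this decomposition certifies tw(G) ≤ 3. On the other hand G contains the 4-clique {a, b, e, g}. A clique must lie in a single bag of any decomposition, so no decomposition can have width below 3. Hence tw(G) = 3 exactly.

Treewidth 3.
Bags: B1 = {b, c, d, g}  B2 = {a, b, c, g}  B3 = {b, c, f, g}  B4 = {a, b, c, h}  B5 = {a, b, e, g}
Tree: B1–B2, B1–B3, B2–B4, B2–B5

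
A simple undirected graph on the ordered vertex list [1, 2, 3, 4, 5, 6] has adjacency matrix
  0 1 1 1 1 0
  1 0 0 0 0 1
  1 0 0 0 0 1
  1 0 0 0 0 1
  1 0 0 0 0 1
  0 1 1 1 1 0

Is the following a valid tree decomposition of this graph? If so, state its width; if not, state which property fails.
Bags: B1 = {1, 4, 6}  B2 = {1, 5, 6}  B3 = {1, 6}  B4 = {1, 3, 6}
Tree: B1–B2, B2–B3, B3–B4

A tree decomposition must satisfy three properties: every vertex lies in some bag; for every edge, both endpoints lie together in some bag; and for every vertex, the bags containing it form a connected subtree. Here vertex 2 appears in no bag, so the decomposition is invalid.

No — vertex 2 appears in no bag.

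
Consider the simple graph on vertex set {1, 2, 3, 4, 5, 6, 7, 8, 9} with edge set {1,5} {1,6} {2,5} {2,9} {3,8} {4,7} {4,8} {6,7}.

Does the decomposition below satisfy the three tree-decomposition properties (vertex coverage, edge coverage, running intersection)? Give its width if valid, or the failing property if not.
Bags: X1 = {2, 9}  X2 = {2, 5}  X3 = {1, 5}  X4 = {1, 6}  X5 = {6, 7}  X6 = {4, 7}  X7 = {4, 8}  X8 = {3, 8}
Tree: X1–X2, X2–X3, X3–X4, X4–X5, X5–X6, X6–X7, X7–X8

Vertex coverage: the bags together contain {1, 2, 3, 4, 5, 6, 7, 8, 9}, the full vertex set. Edge coverage: each edge of G has both endpoints in at least one bag. Running intersection: for every vertex, the bags containing it form a connected subtree. All three properties hold, so this is a valid tree decomposition of width max|bag| − 1 = 1, and hence tw(G) ≤ 1.

Yes; width 1.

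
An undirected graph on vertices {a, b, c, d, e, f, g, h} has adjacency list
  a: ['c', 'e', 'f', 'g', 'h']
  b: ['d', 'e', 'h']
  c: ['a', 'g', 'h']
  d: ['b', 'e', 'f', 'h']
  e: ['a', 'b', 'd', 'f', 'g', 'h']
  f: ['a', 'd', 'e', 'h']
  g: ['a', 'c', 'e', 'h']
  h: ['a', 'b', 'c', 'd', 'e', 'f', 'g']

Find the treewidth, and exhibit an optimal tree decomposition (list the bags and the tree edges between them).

Treewidth 3.
Bags: B1 = {a, e, g, h}  B2 = {a, c, g, h}  B3 = {a, e, f, h}  B4 = {d, e, f, h}  B5 = {b, d, e, h}
Tree: B1–B2, B1–B3, B3–B4, B4–B5

Every bag has size at most 4, so the width is 4 − 1 = 3 and tw(G) ≤ 3. For the lower bound, the 4 vertices {d, e, f, h} are pairwise adjacent, and any tree decomposition puts a clique entirely inside one bag — forcing width ≥ 3. The upper and lower bounds meet at 3, so that is the treewidth.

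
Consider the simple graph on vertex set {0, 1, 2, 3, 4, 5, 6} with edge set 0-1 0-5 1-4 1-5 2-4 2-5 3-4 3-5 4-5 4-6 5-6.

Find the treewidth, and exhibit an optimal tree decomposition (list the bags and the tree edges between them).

The largest bag has 3 vertices, giving width 2; this decomposition certifies tw(G) ≤ 2. For the lower bound, the 3 vertices {0, 1, 5} are pairwise adjacent, and any tree decomposition puts a clique entirely inside one bag — forcing width ≥ 2. Combining the bounds, tw(G) = 2.

Treewidth 2.
One such decomposition:
Bags: B1 = {4, 5, 6}  B2 = {2, 4, 5}  B3 = {1, 4, 5}  B4 = {0, 1, 5}  B5 = {3, 4, 5}
Tree: B1–B2, B1–B3, B3–B4, B2–B5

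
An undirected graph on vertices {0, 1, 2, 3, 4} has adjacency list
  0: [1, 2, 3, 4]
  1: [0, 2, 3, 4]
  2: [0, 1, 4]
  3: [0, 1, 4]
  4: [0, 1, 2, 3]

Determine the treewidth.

3

A width-3 tree decomposition is:
Bags: B1 = {0, 1, 3, 4}  B2 = {0, 1, 2, 4}
Tree: B1–B2
The largest bag has 4 vertices, giving width 3; this decomposition certifies tw(G) ≤ 3. Conversely, {0, 1, 2, 4} is a clique of size 4, and the vertices of any clique must share a bag in every tree decomposition; so some bag has ≥ 4 vertices and tw(G) ≥ 3. The upper and lower bounds meet at 3, so that is the treewidth.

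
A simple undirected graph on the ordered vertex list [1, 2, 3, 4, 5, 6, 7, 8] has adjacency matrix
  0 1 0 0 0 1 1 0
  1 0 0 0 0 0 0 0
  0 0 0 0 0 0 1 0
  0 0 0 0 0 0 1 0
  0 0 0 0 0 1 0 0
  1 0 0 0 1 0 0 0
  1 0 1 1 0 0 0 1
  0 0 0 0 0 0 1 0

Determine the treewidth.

A width-1 tree decomposition is:
Bags: B1 = {1, 2}  B2 = {1, 6}  B3 = {1, 7}  B4 = {3, 7}  B5 = {7, 8}  B6 = {5, 6}  B7 = {4, 7}
Tree: B1–B2, B2–B3, B3–B4, B3–B5, B2–B6, B3–B7
Every bag has size at most 2, so the width is 2 − 1 = 1 and tw(G) ≤ 1. Since G has at least one edge (e.g. 2–1), it is not an edgeless graph, so tw(G) ≥ 1. Therefore the treewidth is 1.

1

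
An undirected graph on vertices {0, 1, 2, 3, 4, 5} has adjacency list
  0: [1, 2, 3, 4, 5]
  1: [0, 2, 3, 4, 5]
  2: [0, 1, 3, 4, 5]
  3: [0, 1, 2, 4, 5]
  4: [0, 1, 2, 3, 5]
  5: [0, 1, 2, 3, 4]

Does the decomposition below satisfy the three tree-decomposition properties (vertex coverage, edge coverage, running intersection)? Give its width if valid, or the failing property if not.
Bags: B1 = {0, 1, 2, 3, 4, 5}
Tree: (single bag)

Checking the three conditions: (i) the bags cover all of {0, 1, 2, 3, 4, 5}; (ii) for each edge, some bag contains both endpoints; (iii) the bags containing any fixed vertex form a subtree. All hold, so the decomposition is valid with width 6 − 1 = 5.

Yes; width 5.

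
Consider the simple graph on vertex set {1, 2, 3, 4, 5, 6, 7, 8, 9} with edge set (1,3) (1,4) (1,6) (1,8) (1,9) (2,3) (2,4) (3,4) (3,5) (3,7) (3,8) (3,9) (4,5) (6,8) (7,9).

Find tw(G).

2

A width-2 tree decomposition is:
Bags: B1 = {1, 3, 4}  B2 = {1, 3, 9}  B3 = {3, 7, 9}  B4 = {1, 3, 8}  B5 = {3, 4, 5}  B6 = {1, 6, 8}  B7 = {2, 3, 4}
Tree: B1–B2, B2–B3, B1–B4, B1–B5, B4–B6, B1–B7
Each bag holds 3 vertices, so the decomposition has width 2, which upper-bounds the treewidth. For the lower bound, the 3 vertices {1, 3, 8} are pairwise adjacent, and any tree decomposition puts a clique entirely inside one bag — forcing width ≥ 2. Therefore the treewidth is 2.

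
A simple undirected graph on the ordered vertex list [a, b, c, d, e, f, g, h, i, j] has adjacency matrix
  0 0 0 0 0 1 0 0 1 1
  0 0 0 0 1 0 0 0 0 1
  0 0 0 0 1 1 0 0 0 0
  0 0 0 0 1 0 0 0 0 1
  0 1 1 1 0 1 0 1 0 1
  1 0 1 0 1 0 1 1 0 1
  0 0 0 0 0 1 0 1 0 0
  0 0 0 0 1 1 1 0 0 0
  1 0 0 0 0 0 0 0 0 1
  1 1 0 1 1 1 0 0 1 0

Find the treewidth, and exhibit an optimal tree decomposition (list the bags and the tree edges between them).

Treewidth 2.
One optimal decomposition is:
Bags: B1 = {a, f, j}  B2 = {e, f, j}  B3 = {e, f, h}  B4 = {c, e, f}  B5 = {f, g, h}  B6 = {a, i, j}  B7 = {b, e, j}  B8 = {d, e, j}
Tree: B1–B2, B2–B3, B2–B4, B3–B5, B1–B6, B2–B7, B7–B8

The largest bag has 3 vertices, giving width 2; this decomposition certifies tw(G) ≤ 2. On the other hand G contains the 3-clique {d, e, j}. A clique must lie in a single bag of any decomposition, so no decomposition can have width below 2. The upper and lower bounds meet at 2, so that is the treewidth.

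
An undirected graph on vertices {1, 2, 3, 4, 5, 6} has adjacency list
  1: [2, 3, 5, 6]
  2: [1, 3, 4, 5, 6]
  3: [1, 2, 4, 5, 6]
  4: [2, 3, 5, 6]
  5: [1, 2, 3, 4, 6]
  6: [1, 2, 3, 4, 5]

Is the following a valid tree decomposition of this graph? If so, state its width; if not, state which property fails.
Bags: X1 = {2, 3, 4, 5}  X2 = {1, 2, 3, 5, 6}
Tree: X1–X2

A tree decomposition must satisfy three properties: every vertex lies in some bag; for every edge, both endpoints lie together in some bag; and for every vertex, the bags containing it form a connected subtree. Here edge (6,4) lies in no bag, so the decomposition is invalid.

No — edge (6,4) lies in no bag.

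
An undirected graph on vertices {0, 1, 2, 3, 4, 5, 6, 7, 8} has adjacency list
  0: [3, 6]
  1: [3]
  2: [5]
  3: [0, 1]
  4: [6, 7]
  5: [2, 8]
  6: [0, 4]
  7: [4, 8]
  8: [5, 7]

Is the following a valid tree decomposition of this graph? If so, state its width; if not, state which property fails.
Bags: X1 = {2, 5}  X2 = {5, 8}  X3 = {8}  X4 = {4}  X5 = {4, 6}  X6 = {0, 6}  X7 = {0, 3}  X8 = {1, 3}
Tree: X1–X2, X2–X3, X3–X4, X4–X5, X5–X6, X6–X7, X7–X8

No — vertex 7 appears in no bag.

A tree decomposition must satisfy three properties: every vertex lies in some bag; for every edge, both endpoints lie together in some bag; and for every vertex, the bags containing it form a connected subtree. Here vertex 7 appears in no bag, so the decomposition is invalid.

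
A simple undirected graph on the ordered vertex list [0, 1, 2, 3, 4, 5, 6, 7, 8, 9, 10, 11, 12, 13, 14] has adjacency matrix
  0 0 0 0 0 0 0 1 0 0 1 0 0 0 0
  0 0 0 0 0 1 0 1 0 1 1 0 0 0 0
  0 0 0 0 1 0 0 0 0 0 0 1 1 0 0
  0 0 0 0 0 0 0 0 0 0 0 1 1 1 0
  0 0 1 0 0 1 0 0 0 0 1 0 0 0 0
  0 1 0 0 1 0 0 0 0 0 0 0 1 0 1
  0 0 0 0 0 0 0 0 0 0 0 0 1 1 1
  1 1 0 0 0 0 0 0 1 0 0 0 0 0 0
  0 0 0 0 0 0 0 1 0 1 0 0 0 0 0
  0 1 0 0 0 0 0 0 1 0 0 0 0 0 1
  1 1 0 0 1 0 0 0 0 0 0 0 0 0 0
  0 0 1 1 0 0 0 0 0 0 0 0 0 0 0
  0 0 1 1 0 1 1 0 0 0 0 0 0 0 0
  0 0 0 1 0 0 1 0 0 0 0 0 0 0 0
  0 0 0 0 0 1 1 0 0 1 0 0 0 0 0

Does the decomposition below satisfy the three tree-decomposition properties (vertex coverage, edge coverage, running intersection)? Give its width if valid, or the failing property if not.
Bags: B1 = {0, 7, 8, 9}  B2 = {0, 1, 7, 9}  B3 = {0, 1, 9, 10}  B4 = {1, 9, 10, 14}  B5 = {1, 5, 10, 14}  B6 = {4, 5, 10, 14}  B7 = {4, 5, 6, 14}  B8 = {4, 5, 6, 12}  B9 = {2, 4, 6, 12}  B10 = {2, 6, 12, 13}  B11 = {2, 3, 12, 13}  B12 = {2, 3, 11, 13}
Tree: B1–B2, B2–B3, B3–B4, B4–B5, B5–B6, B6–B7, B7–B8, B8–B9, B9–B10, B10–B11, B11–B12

Vertex coverage: the bags together contain {0, 1, 2, 3, 4, 5, 6, 7, 8, 9, 10, 11, 12, 13, 14}, the full vertex set. Edge coverage: each edge of G has both endpoints in at least one bag. Running intersection: for every vertex, the bags containing it form a connected subtree. All three properties hold, so this is a valid tree decomposition of width max|bag| − 1 = 3, and hence tw(G) ≤ 3.

Yes; width 3.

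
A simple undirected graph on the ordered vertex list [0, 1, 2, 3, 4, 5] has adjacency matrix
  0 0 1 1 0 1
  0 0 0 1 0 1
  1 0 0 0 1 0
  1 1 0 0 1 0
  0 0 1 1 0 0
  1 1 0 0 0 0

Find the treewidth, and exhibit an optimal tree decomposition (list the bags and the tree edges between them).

Each bag holds 3 vertices, so the decomposition has width 2, which upper-bounds the treewidth. For the lower bound, G contains the cycle 4–2–0–3–4, so G is not a forest; only forests have treewidth ≤ 1, hence tw(G) ≥ 2. Therefore the treewidth is 2.

Treewidth 2.
One such decomposition:
Bags: B1 = {2, 3, 4}  B2 = {0, 2, 3}  B3 = {0, 1, 3}  B4 = {0, 1, 5}
Tree: B1–B2, B2–B3, B3–B4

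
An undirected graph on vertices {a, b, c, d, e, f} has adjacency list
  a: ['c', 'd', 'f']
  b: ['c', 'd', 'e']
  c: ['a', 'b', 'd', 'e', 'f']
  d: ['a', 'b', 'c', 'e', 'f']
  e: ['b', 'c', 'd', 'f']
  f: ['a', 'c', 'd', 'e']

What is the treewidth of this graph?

3

A width-3 tree decomposition is:
Bags: B1 = {b, c, d, e}  B2 = {c, d, e, f}  B3 = {a, c, d, f}
Tree: B1–B2, B2–B3
The largest bag has 4 vertices, giving width 3; this decomposition certifies tw(G) ≤ 3. On the other hand G contains the 4-clique {c, d, e, f}. A clique must lie in a single bag of any decomposition, so no decomposition can have width below 3. Combining the bounds, tw(G) = 3.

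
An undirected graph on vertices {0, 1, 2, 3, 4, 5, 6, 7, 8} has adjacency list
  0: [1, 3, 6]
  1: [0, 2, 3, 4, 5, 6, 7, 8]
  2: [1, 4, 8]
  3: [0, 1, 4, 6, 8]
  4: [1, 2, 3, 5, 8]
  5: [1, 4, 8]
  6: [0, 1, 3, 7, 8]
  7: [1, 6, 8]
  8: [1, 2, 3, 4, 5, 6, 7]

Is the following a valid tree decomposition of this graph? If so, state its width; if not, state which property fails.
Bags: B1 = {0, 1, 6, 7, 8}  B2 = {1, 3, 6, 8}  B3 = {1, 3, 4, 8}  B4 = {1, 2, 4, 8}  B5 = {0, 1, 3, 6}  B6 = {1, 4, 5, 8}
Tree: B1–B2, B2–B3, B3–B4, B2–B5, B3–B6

A tree decomposition must satisfy three properties: every vertex lies in some bag; for every edge, both endpoints lie together in some bag; and for every vertex, the bags containing it form a connected subtree. Here bags containing vertex 0 are not connected in the tree, so the decomposition is invalid.

No — bags containing vertex 0 are not connected in the tree.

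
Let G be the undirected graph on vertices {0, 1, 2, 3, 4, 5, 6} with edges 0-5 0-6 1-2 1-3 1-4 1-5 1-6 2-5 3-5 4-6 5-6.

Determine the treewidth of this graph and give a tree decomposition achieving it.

Every bag has size at most 3, so the width is 3 − 1 = 2 and tw(G) ≤ 2. For the lower bound, the 3 vertices {0, 5, 6} are pairwise adjacent, and any tree decomposition puts a clique entirely inside one bag — forcing width ≥ 2. Therefore the treewidth is 2.

Treewidth 2.
One such decomposition:
Bags: B1 = {1, 3, 5}  B2 = {1, 5, 6}  B3 = {1, 2, 5}  B4 = {0, 5, 6}  B5 = {1, 4, 6}
Tree: B1–B2, B1–B3, B2–B4, B2–B5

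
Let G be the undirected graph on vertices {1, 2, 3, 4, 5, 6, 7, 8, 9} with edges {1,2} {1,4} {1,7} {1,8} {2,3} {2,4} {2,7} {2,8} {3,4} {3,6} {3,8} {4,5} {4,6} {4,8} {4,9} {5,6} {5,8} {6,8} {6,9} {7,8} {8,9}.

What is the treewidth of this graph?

A width-3 tree decomposition is:
Bags: B1 = {3, 4, 6, 8}  B2 = {4, 6, 8, 9}  B3 = {4, 5, 6, 8}  B4 = {2, 3, 4, 8}  B5 = {1, 2, 4, 8}  B6 = {1, 2, 7, 8}
Tree: B1–B2, B1–B3, B1–B4, B4–B5, B5–B6
Every bag has size at most 4, so the width is 4 − 1 = 3 and tw(G) ≤ 3. On the other hand G contains the 4-clique {1, 2, 4, 8}. A clique must lie in a single bag of any decomposition, so no decomposition can have width below 3. Hence tw(G) = 3 exactly.

3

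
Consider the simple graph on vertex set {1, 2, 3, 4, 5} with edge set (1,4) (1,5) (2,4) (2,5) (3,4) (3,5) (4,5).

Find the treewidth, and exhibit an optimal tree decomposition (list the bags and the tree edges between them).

The largest bag has 3 vertices, giving width 2; this decomposition certifies tw(G) ≤ 2. On the other hand G contains the 3-clique {1, 4, 5}. A clique must lie in a single bag of any decomposition, so no decomposition can have width below 2. Combining the bounds, tw(G) = 2.

Treewidth 2.
One such decomposition:
Bags: B1 = {2, 4, 5}  B2 = {3, 4, 5}  B3 = {1, 4, 5}
Tree: B1–B2, B1–B3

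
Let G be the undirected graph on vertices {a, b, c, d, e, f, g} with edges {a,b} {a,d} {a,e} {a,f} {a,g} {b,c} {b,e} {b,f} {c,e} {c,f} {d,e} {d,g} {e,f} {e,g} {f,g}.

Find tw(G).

A width-3 tree decomposition is:
Bags: B1 = {b, c, e, f}  B2 = {a, b, e, f}  B3 = {a, e, f, g}  B4 = {a, d, e, g}
Tree: B1–B2, B2–B3, B3–B4
The largest bag has 4 vertices, giving width 3; this decomposition certifies tw(G) ≤ 3. On the other hand G contains the 4-clique {a, d, e, g}. A clique must lie in a single bag of any decomposition, so no decomposition can have width below 3. The upper and lower bounds meet at 3, so that is the treewidth.

3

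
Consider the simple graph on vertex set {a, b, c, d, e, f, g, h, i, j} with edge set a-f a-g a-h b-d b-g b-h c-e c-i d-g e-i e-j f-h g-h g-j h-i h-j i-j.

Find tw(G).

A width-2 tree decomposition is:
Bags: B1 = {e, i, j}  B2 = {h, i, j}  B3 = {g, h, j}  B4 = {a, g, h}  B5 = {b, g, h}  B6 = {c, e, i}  B7 = {a, f, h}  B8 = {b, d, g}
Tree: B1–B2, B2–B3, B3–B4, B3–B5, B1–B6, B4–B7, B5–B8
Every bag has size at most 3, so the width is 3 − 1 = 2 and tw(G) ≤ 2. On the other hand G contains the 3-clique {b, d, g}. A clique must lie in a single bag of any decomposition, so no decomposition can have width below 2. Therefore the treewidth is 2.

2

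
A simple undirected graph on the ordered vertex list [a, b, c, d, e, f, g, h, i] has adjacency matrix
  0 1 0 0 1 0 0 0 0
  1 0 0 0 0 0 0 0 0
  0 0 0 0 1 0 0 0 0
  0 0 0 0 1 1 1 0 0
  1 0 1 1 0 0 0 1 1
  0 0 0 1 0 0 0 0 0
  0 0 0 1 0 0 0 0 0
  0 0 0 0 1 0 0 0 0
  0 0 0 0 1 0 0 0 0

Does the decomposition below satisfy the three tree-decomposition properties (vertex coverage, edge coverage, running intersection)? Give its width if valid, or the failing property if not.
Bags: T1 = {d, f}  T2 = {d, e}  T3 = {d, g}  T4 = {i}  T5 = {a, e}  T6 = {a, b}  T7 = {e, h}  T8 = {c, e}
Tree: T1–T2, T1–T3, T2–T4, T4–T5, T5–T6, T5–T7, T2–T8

No — edge (e,i) lies in no bag.

A tree decomposition must satisfy three properties: every vertex lies in some bag; for every edge, both endpoints lie together in some bag; and for every vertex, the bags containing it form a connected subtree. Here edge (e,i) lies in no bag, so the decomposition is invalid.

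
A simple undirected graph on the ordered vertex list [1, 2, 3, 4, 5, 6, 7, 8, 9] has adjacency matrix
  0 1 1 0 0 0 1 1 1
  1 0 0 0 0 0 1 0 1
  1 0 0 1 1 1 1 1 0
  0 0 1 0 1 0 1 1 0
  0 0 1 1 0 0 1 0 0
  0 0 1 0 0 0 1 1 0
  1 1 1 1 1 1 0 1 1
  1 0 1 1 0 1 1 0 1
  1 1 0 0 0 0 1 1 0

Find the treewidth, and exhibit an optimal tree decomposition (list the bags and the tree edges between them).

Treewidth 3.
Bags: B1 = {1, 7, 8, 9}  B2 = {1, 2, 7, 9}  B3 = {1, 3, 7, 8}  B4 = {3, 6, 7, 8}  B5 = {3, 4, 7, 8}  B6 = {3, 4, 5, 7}
Tree: B1–B2, B1–B3, B3–B4, B4–B5, B5–B6

The largest bag has 4 vertices, giving width 3; this decomposition certifies tw(G) ≤ 3. On the other hand G contains the 4-clique {1, 7, 8, 9}. A clique must lie in a single bag of any decomposition, so no decomposition can have width below 3. Combining the bounds, tw(G) = 3.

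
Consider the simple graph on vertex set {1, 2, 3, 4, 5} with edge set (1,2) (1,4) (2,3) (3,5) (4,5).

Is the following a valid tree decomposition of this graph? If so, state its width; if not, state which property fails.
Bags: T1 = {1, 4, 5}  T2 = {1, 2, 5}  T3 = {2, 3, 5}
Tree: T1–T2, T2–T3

Yes; width 2.

Every vertex of G appears in some bag (union = {1, 2, 3, 4, 5}); every edge is covered by a bag; and for each vertex v the set of bags containing v is connected in the bag tree. The decomposition is therefore valid. The largest bag has 3 vertices, so the width is 2.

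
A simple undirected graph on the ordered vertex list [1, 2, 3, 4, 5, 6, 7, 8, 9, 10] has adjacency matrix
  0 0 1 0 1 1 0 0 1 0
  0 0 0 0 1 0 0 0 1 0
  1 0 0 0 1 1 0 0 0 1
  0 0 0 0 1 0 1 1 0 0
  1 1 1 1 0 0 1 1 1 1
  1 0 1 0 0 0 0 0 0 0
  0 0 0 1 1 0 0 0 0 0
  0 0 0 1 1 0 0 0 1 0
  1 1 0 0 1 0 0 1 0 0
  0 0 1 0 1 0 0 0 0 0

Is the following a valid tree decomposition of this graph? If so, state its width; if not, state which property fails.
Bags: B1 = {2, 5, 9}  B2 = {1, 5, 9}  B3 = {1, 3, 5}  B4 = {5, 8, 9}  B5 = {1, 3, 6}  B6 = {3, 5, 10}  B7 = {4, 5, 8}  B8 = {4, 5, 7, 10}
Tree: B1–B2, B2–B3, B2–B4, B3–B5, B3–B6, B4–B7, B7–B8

No — bags containing vertex 10 are not connected in the tree.

A tree decomposition must satisfy three properties: every vertex lies in some bag; for every edge, both endpoints lie together in some bag; and for every vertex, the bags containing it form a connected subtree. Here bags containing vertex 10 are not connected in the tree, so the decomposition is invalid.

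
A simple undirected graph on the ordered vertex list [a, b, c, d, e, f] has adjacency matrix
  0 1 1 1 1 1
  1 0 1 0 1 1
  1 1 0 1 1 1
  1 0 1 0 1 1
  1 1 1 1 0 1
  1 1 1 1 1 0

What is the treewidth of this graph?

A width-4 tree decomposition is:
Bags: B1 = {a, c, d, e, f}  B2 = {a, b, c, e, f}
Tree: B1–B2
Every bag has size at most 5, so the width is 5 − 1 = 4 and tw(G) ≤ 4. On the other hand G contains the 5-clique {a, c, d, e, f}. A clique must lie in a single bag of any decomposition, so no decomposition can have width below 4. Hence tw(G) = 4 exactly.

4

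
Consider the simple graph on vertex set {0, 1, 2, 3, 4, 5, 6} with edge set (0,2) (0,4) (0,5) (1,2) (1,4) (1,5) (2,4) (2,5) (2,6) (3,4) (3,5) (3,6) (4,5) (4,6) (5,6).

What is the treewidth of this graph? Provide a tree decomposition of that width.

The largest bag has 4 vertices, giving width 3; this decomposition certifies tw(G) ≤ 3. For the lower bound, the 4 vertices {0, 2, 4, 5} are pairwise adjacent, and any tree decomposition puts a clique entirely inside one bag — forcing width ≥ 3. Combining the bounds, tw(G) = 3.

Treewidth 3.
One such decomposition:
Bags: B1 = {3, 4, 5, 6}  B2 = {2, 4, 5, 6}  B3 = {0, 2, 4, 5}  B4 = {1, 2, 4, 5}
Tree: B1–B2, B2–B3, B3–B4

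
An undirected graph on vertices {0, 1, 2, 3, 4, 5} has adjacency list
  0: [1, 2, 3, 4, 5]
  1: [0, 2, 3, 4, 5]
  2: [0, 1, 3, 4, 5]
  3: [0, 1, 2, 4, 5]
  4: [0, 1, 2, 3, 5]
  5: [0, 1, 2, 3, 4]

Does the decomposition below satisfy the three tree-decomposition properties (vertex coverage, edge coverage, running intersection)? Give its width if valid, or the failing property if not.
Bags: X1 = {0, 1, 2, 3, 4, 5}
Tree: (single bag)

Every vertex of G appears in some bag (union = {0, 1, 2, 3, 4, 5}); every edge is covered by a bag; and for each vertex v the set of bags containing v is connected in the bag tree. The decomposition is therefore valid. The largest bag has 6 vertices, so the width is 5.

Yes; width 5.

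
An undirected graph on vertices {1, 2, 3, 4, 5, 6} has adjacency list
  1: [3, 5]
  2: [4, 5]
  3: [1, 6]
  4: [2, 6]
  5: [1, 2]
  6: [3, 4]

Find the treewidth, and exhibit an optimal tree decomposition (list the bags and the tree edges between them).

Every bag has size at most 3, so the width is 3 − 1 = 2 and tw(G) ≤ 2. The edges 6–3–1–5–2–4–6 form a cycle, so G is not a tree and its treewidth is at least 2. Combining the bounds, tw(G) = 2.

Treewidth 2.
One optimal decomposition is:
Bags: B1 = {1, 3, 6}  B2 = {1, 5, 6}  B3 = {2, 5, 6}  B4 = {2, 4, 6}
Tree: B1–B2, B2–B3, B3–B4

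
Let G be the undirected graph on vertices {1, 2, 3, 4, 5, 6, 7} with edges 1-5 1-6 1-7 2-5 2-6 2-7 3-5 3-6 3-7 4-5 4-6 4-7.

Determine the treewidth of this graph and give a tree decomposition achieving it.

Every bag has size at most 4, so the width is 4 − 1 = 3 and tw(G) ≤ 3. For the lower bound: the 4 vertex sets {4,7}, {2,5}, {6}, {1} are disjoint, each induces a connected subgraph, and every pair is joined by at least one edge of G. Contracting each set to a single vertex therefore yields K_{4} as a minor, and since treewidth is minor-monotone, tw(G) ≥ tw(K_{4}) = 3. The upper and lower bounds meet at 3, so that is the treewidth.

Treewidth 3.
One such decomposition:
Bags: B1 = {4, 5, 6, 7}  B2 = {2, 5, 6, 7}  B3 = {1, 5, 6, 7}  B4 = {3, 5, 6, 7}
Tree: B1–B2, B2–B3, B3–B4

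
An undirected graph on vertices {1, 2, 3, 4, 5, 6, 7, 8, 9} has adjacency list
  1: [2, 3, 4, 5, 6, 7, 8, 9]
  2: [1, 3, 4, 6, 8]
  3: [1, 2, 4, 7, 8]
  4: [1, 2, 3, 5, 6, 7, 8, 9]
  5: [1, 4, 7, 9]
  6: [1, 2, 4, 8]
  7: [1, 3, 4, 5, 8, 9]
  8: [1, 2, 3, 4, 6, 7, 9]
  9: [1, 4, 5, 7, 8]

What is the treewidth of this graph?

4

A width-4 tree decomposition is:
Bags: B1 = {1, 2, 3, 4, 8}  B2 = {1, 2, 4, 6, 8}  B3 = {1, 3, 4, 7, 8}  B4 = {1, 4, 7, 8, 9}  B5 = {1, 4, 5, 7, 9}
Tree: B1–B2, B1–B3, B3–B4, B4–B5
The largest bag has 5 vertices, giving width 4; this decomposition certifies tw(G) ≤ 4. On the other hand G contains the 5-clique {1, 4, 7, 8, 9}. A clique must lie in a single bag of any decomposition, so no decomposition can have width below 4. Hence tw(G) = 4 exactly.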